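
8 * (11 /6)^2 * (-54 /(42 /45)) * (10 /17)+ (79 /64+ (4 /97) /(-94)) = -913.89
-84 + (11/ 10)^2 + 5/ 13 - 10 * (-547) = 7003873/ 1300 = 5387.59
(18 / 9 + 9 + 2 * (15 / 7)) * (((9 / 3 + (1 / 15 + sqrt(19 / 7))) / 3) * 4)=428 * sqrt(133) / 147 + 19688 / 315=96.08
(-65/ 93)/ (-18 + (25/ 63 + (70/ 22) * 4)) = 15015/ 104749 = 0.14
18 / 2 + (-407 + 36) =-362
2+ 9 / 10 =29 / 10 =2.90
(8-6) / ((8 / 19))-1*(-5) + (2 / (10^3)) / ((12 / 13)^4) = 101116561 / 10368000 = 9.75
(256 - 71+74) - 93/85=21922/85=257.91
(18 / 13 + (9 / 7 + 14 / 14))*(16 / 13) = 5344 / 1183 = 4.52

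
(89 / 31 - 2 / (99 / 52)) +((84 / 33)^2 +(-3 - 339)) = -11265385 / 33759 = -333.70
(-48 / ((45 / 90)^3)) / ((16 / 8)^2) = -96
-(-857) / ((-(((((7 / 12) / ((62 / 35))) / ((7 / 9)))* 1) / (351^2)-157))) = 8728215912 / 1598984677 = 5.46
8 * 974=7792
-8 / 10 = -4 / 5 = -0.80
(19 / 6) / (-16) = -19 / 96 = -0.20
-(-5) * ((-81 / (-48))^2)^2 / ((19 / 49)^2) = 6379949205 / 23658496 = 269.67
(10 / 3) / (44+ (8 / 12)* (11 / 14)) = 14 / 187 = 0.07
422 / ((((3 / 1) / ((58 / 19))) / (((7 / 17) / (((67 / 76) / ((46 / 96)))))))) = 96.10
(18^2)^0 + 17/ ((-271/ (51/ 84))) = 7299/ 7588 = 0.96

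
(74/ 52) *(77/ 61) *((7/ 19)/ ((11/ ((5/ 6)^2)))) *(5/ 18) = 226625/ 19526832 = 0.01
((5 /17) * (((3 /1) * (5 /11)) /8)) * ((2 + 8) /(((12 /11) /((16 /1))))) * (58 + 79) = 17125 /17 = 1007.35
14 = 14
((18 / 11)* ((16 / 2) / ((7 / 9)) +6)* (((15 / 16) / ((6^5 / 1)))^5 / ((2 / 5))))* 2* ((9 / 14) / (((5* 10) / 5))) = 59375 / 272118075513308851470336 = 0.00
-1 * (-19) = 19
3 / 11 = 0.27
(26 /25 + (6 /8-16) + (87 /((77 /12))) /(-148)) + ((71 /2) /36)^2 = -4921544359 /369230400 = -13.33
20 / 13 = 1.54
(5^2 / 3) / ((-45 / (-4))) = 20 / 27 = 0.74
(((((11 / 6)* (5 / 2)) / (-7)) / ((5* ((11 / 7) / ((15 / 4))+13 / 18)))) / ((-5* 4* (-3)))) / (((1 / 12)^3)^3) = -7094697984 / 719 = -9867451.99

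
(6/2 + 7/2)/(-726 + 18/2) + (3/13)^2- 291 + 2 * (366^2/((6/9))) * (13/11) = 1265308698517/2665806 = 474643.95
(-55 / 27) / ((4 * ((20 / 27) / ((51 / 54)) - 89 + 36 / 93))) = 28985 / 4998852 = 0.01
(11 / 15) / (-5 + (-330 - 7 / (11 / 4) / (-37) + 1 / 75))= -22385 / 10223368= -0.00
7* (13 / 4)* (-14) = -637 / 2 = -318.50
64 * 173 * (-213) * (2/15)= -1572224/5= -314444.80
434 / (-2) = -217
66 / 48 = 11 / 8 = 1.38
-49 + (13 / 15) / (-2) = -1483 / 30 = -49.43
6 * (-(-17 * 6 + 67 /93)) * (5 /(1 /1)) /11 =94190 /341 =276.22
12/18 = 2/3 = 0.67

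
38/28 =19/14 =1.36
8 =8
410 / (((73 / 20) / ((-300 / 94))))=-1230000 / 3431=-358.50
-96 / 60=-8 / 5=-1.60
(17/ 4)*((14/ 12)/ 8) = 119/ 192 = 0.62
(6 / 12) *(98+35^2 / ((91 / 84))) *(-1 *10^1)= -79870 / 13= -6143.85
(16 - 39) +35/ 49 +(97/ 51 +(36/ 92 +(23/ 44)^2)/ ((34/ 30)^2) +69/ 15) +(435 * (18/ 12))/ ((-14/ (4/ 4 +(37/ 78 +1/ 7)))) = -11145063598909/ 122959396560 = -90.64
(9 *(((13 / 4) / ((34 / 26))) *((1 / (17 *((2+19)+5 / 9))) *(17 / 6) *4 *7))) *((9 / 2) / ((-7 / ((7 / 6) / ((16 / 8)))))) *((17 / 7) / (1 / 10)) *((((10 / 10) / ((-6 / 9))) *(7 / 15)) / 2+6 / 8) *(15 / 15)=-17.64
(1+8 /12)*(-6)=-10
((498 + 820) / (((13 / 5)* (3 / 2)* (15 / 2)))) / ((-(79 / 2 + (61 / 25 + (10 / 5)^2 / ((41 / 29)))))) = -10807600 / 10737909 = -1.01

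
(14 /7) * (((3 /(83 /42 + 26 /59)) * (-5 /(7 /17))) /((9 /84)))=-1685040 /5989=-281.36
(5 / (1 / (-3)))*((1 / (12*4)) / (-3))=5 / 48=0.10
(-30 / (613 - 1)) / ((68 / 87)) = -145 / 2312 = -0.06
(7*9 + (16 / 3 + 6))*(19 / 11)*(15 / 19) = 1115 / 11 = 101.36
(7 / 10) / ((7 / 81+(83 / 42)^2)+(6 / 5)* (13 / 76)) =1055754 / 6330017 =0.17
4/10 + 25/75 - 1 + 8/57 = -12/95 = -0.13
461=461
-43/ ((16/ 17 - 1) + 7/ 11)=-8041/ 108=-74.45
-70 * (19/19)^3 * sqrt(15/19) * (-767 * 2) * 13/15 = 279188 * sqrt(285)/57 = 82688.35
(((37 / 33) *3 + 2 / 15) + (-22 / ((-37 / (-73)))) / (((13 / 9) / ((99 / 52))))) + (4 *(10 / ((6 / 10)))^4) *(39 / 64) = 3491889185003 / 18571410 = 188024.99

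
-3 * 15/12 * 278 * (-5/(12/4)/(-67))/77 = -3475/10318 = -0.34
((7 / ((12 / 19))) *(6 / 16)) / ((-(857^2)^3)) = -133 / 12677537675133467168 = -0.00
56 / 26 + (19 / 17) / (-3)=1181 / 663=1.78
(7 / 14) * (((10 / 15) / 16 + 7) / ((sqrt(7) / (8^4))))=43264 * sqrt(7) / 21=5450.75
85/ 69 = 1.23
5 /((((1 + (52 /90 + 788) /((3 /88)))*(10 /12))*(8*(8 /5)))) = 2025 /99932896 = 0.00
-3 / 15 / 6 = -1 / 30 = -0.03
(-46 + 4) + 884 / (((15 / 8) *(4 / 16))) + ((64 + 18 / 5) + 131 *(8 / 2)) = 36532 / 15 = 2435.47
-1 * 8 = -8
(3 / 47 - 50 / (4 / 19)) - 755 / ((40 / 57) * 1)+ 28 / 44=-5429223 / 4136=-1312.67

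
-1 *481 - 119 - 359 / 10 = -6359 / 10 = -635.90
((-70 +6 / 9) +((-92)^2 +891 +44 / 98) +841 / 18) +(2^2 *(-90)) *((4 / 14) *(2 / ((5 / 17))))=7614667 / 882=8633.41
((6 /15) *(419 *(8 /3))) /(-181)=-6704 /2715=-2.47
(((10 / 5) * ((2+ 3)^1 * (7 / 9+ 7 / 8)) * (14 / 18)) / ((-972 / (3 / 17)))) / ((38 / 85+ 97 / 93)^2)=-1701090125 / 1618319825424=-0.00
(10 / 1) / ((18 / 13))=65 / 9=7.22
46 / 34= 23 / 17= 1.35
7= 7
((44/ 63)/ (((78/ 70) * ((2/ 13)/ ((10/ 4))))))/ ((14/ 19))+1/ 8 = 13.95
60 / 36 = 1.67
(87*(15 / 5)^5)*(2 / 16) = 21141 / 8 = 2642.62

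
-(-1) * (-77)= -77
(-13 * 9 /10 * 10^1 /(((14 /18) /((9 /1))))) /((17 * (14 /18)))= -85293 /833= -102.39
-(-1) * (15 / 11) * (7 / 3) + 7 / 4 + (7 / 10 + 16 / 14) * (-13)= -29299 / 1540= -19.03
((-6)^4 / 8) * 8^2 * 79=819072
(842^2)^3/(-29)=-356346542208545344/29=-12287811800294667.03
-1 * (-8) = 8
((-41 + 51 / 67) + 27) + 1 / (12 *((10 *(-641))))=-68228107 / 5153640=-13.24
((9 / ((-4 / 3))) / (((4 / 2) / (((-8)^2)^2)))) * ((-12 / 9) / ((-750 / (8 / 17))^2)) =32768 / 4515625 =0.01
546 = 546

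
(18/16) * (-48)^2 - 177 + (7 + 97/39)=94555/39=2424.49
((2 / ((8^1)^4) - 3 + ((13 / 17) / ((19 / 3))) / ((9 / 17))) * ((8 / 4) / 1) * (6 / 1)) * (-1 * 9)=2911743 / 9728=299.32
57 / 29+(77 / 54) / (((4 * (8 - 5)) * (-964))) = 35604071 / 18115488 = 1.97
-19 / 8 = -2.38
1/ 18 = 0.06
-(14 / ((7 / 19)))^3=-54872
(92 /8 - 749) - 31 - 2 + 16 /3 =-4591 /6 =-765.17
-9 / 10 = -0.90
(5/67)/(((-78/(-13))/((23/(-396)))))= -0.00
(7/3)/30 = 7/90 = 0.08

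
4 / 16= 1 / 4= 0.25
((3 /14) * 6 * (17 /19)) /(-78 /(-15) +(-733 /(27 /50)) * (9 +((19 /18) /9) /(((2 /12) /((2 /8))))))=-1115370 /12071408111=-0.00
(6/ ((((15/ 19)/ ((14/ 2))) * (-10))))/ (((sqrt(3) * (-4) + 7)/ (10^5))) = -7409804.12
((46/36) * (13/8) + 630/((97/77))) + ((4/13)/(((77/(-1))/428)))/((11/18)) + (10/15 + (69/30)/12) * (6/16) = 1537101977809/3076032960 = 499.70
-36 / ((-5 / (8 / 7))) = 8.23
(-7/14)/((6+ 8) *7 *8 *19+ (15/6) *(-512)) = -1/27232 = -0.00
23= 23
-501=-501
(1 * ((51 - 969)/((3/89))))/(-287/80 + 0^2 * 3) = 2178720/287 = 7591.36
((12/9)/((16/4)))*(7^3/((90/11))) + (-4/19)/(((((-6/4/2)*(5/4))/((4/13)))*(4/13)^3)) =16.35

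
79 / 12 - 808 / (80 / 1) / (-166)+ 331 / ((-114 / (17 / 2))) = -1706533 / 94620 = -18.04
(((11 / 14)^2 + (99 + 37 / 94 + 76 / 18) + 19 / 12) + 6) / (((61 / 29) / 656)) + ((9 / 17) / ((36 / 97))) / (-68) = 203873988242437 / 5846340528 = 34872.07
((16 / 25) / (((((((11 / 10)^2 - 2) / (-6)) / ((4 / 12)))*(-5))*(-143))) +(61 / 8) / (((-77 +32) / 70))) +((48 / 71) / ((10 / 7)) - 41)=-7563206381 / 144375660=-52.39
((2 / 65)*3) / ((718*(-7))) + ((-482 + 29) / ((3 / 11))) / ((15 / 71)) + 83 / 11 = -42338893423 / 5390385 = -7854.52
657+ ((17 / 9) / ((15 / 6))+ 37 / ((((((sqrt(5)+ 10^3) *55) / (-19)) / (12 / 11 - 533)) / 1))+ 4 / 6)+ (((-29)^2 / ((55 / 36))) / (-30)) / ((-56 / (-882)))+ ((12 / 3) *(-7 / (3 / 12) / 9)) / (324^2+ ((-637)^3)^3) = 23583295984417145667772269096572171587 / 62684381426760239653418779265456850 - 4113253 *sqrt(5) / 604996975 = 376.21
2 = 2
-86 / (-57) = 86 / 57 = 1.51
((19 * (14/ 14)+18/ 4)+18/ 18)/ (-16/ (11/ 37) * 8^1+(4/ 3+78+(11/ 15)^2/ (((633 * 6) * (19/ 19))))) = -230301225/ 3301410169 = -0.07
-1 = -1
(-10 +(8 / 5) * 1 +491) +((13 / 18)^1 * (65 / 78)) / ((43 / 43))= 260929 / 540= 483.20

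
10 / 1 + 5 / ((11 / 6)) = 140 / 11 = 12.73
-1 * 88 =-88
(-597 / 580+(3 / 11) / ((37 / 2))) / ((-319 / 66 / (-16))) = -5747976 / 1711435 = -3.36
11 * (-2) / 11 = -2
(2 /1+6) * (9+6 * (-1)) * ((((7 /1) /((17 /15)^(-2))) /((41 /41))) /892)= 0.24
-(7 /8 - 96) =761 /8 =95.12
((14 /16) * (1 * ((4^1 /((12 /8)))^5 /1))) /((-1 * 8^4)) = -7 /243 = -0.03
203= 203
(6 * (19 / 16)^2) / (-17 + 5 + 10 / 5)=-1083 / 1280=-0.85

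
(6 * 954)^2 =32764176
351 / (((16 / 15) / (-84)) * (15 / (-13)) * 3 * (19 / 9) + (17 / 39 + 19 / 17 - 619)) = -0.57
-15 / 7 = -2.14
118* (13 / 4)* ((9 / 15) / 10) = 2301 / 100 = 23.01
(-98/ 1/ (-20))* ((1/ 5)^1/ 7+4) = 987/ 50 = 19.74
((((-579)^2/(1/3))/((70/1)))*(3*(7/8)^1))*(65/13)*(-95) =-286631055/16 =-17914440.94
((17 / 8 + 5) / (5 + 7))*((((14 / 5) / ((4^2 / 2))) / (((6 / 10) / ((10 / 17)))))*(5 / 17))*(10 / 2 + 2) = 23275 / 55488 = 0.42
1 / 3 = 0.33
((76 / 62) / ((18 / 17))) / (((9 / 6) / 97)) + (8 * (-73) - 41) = -460463 / 837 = -550.14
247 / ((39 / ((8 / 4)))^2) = 76 / 117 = 0.65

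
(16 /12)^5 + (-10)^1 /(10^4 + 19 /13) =133107866 /31594617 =4.21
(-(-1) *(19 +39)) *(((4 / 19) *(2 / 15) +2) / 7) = 33524 / 1995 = 16.80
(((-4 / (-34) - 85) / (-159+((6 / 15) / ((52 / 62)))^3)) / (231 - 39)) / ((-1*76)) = -132094625 / 3608139169792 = -0.00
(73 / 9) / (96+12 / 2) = 73 / 918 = 0.08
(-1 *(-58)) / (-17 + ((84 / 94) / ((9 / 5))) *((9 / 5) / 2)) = -1363 / 389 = -3.50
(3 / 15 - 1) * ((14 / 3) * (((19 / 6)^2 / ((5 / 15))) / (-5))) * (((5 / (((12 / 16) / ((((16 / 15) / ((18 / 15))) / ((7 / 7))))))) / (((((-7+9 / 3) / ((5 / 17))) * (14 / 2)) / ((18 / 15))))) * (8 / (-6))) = 46208 / 20655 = 2.24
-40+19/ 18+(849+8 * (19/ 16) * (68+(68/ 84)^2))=644866/ 441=1462.28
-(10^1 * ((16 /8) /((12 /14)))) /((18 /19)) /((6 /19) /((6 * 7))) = -3275.74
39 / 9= 13 / 3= 4.33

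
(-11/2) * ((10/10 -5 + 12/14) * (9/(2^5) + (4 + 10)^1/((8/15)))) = 102729/224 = 458.61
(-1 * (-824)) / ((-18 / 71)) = -3250.22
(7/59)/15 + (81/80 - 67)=-934271/14160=-65.98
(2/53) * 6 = 12/53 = 0.23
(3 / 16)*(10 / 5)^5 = 6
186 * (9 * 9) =15066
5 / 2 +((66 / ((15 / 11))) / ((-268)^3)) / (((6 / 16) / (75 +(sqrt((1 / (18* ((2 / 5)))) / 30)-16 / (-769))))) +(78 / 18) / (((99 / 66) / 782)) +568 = 117801257907677 / 41631614460-121* sqrt(6) / 649648080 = 2829.61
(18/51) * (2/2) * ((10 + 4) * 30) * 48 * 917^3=93271676964480/17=5486569233204.71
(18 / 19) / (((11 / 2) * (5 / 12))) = 432 / 1045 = 0.41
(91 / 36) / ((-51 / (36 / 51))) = -91 / 2601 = -0.03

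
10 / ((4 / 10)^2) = 125 / 2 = 62.50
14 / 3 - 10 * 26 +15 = -721 / 3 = -240.33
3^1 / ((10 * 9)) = 1 / 30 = 0.03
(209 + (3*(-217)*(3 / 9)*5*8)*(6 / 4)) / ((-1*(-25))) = -12811 / 25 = -512.44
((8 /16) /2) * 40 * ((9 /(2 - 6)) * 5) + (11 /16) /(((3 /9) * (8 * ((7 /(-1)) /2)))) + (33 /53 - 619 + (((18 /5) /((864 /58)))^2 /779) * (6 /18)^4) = -61600914900691 /84275024400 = -730.95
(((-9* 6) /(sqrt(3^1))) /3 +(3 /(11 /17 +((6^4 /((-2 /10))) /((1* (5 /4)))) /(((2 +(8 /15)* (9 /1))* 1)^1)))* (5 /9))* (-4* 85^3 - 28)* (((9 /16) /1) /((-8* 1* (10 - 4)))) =-1381797* sqrt(3) /8 - 13050305 /207184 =-299230.82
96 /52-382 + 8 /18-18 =-46532 /117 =-397.71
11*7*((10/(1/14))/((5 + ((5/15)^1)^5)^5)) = 2283442802448885/664672764166144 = 3.44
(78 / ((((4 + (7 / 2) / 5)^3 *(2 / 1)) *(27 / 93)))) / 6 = 201500 / 934407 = 0.22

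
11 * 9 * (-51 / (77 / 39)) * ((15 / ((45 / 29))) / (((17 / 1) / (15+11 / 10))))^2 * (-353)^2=-26707673538.48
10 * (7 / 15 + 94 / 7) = 2918 / 21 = 138.95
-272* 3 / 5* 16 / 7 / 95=-13056 / 3325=-3.93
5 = 5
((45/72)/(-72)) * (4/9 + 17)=-785/5184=-0.15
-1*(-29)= 29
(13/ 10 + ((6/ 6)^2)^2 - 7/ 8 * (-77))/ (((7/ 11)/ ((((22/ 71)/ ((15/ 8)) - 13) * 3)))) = -419050533/ 99400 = -4215.80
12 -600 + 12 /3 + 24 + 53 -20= -527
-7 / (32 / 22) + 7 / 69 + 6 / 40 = -25177 / 5520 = -4.56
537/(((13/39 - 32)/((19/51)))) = -537/85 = -6.32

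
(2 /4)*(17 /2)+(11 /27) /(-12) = 683 /162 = 4.22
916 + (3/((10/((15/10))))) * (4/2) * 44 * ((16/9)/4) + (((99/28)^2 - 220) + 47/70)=2848949/3920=726.77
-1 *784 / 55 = -14.25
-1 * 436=-436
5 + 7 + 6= 18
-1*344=-344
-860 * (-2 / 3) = 1720 / 3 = 573.33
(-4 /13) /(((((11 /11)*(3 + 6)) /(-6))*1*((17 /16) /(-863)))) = -110464 /663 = -166.61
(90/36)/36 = 5/72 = 0.07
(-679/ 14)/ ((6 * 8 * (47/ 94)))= -2.02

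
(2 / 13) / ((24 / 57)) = 19 / 52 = 0.37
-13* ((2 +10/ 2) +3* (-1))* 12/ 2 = -312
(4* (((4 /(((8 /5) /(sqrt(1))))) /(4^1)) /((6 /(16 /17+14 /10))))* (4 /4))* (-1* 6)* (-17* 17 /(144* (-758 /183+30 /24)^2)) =12588143 /8963378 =1.40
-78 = -78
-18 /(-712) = 9 /356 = 0.03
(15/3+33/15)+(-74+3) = -319/5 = -63.80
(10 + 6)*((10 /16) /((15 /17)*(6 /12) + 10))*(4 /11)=272 /781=0.35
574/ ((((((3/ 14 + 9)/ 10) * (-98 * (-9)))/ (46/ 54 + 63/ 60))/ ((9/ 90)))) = 42107/ 313470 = 0.13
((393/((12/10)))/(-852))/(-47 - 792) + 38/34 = 27174599/24304152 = 1.12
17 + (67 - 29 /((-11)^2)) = 10135 /121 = 83.76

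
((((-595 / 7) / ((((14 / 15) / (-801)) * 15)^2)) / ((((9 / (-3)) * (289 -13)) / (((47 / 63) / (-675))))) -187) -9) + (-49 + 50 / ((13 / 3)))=-51799403827 / 221523120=-233.83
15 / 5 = 3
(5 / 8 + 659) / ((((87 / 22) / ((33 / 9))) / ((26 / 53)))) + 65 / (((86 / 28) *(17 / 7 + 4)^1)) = 360847279 / 1189638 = 303.33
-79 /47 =-1.68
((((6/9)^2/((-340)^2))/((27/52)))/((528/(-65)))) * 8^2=-0.00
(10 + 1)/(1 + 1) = 11/2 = 5.50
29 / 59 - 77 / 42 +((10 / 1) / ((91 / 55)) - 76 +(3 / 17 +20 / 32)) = -70.50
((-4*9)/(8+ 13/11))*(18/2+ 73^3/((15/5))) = -51353808/101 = -508453.54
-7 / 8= -0.88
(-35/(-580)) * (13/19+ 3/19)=28/551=0.05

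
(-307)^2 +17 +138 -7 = 94397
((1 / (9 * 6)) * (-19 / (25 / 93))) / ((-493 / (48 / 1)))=4712 / 36975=0.13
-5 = -5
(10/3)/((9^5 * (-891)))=-10/157837977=-0.00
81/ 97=0.84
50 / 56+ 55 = 1565 / 28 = 55.89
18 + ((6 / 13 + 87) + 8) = 1475 / 13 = 113.46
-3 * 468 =-1404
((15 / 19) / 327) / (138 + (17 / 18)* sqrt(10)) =111780 / 6386307493 - 765* sqrt(10) / 6386307493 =0.00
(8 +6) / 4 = 7 / 2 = 3.50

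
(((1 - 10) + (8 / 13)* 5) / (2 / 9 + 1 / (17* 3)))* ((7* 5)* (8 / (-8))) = 412335 / 481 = 857.25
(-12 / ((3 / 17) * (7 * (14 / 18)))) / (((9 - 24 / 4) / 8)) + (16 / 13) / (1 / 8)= -14944 / 637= -23.46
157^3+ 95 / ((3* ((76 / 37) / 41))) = 46446301 / 12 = 3870525.08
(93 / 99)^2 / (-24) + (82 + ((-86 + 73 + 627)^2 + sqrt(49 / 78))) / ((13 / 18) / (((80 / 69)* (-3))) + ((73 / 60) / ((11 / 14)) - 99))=-156109606621801 / 40430327256 - 18480* sqrt(78) / 20109973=-3861.21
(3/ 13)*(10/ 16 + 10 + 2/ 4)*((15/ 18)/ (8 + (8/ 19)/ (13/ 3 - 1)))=42275/ 160576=0.26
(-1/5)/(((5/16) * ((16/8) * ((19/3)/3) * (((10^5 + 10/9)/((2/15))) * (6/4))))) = -144/1068761875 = -0.00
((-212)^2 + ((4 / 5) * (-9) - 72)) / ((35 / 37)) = 8299988 / 175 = 47428.50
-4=-4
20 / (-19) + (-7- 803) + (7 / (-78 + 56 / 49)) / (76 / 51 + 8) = -4012688201 / 4947448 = -811.06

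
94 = 94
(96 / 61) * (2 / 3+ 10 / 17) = 2048 / 1037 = 1.97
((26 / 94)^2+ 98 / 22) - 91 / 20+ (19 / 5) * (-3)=-5549381 / 485980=-11.42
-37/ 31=-1.19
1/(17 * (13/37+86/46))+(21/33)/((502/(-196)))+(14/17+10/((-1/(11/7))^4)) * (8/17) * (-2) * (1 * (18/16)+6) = -214493040709559/517273432830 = -414.66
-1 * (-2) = 2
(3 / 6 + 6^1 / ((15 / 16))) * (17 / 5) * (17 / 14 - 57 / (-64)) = 1106139 / 22400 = 49.38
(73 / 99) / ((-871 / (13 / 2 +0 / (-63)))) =-73 / 13266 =-0.01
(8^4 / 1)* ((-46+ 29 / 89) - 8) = -19566592 / 89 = -219849.35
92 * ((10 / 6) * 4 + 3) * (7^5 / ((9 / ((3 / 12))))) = 11210269 / 27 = 415195.15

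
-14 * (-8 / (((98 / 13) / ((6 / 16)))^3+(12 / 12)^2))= 6643728 / 481949623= 0.01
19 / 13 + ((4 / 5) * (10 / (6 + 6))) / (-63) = 1.45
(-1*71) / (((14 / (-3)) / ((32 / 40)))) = 426 / 35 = 12.17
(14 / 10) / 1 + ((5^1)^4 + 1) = 3137 / 5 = 627.40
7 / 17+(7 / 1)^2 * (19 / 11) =85.05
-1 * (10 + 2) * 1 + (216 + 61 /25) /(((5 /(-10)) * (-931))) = -268378 /23275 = -11.53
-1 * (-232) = 232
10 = 10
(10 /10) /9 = 1 /9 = 0.11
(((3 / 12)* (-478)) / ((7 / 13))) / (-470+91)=3107 / 5306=0.59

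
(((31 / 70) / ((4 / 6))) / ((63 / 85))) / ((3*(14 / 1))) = 527 / 24696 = 0.02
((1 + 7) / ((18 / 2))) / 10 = 4 / 45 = 0.09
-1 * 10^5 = -100000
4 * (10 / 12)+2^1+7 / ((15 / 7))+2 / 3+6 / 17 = 2453 / 255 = 9.62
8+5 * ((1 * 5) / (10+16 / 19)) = 2123 / 206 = 10.31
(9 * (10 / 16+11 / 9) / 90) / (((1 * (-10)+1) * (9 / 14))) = -931 / 29160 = -0.03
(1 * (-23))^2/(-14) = -529/14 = -37.79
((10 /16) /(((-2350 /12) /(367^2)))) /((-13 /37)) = 14950479 /12220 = 1223.44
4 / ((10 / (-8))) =-16 / 5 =-3.20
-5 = -5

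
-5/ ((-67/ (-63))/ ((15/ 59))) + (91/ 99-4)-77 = -31807159/ 391347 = -81.28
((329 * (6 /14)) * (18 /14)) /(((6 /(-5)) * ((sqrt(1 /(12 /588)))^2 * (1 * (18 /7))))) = -235 /196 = -1.20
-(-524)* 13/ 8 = 1703/ 2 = 851.50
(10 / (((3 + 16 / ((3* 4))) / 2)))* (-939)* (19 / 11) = -1070460 / 143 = -7485.73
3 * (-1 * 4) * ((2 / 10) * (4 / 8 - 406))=4866 / 5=973.20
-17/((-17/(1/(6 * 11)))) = 1/66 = 0.02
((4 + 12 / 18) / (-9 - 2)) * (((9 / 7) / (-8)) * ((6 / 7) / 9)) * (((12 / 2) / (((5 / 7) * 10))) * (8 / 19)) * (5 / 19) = 12 / 19855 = 0.00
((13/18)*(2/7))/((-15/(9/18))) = -13/1890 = -0.01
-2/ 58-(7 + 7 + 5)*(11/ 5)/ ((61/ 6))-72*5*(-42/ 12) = 11108029/ 8845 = 1255.85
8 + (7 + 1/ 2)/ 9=53/ 6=8.83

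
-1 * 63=-63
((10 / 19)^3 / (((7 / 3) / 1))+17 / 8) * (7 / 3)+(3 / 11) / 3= 5.20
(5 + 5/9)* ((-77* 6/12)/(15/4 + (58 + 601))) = -700/2169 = -0.32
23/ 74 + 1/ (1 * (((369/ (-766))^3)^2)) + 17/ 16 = 121642188245934837325/ 1494444887581238352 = 81.40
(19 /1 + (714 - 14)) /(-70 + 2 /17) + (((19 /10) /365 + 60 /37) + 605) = 47838064007 /80219700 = 596.34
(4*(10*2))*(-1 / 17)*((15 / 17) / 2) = -600 / 289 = -2.08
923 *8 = 7384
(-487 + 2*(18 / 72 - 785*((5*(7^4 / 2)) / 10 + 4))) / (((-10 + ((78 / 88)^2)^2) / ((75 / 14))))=133407714422400 / 246172633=541927.48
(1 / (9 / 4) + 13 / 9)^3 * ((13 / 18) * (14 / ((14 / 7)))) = 34.07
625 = 625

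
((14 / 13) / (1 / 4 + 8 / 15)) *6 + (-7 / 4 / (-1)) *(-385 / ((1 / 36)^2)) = -533507940 / 611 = -873171.75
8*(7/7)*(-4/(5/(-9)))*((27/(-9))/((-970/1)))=432/2425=0.18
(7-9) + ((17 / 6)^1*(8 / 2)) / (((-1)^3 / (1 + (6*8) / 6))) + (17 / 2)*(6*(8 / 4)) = -2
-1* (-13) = 13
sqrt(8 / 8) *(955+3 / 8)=7643 / 8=955.38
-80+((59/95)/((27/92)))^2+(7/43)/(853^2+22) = -75.52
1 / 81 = 0.01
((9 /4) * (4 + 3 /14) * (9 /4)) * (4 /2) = 4779 /112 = 42.67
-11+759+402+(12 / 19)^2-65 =391829 / 361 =1085.40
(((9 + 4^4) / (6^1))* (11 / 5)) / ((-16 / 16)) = -583 / 6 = -97.17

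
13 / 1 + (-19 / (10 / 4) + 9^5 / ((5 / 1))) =59076 / 5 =11815.20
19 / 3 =6.33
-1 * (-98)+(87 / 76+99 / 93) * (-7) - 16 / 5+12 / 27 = 8458241 / 106020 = 79.78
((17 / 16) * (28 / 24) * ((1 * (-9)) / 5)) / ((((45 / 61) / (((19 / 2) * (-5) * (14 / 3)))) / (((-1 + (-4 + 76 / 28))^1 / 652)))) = -137921 / 58680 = -2.35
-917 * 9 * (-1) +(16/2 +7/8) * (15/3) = 66379/8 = 8297.38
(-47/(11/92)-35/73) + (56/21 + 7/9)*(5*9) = -191572/803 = -238.57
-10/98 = -0.10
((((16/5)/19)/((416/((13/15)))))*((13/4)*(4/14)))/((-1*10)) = -13/399000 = -0.00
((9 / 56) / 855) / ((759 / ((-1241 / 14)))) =-1241 / 56530320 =-0.00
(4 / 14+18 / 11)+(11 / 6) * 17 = 33.09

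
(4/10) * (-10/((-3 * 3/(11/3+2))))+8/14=584/189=3.09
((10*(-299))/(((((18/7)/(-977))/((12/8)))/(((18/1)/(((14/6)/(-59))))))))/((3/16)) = -4136461680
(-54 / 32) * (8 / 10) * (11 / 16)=-297 / 320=-0.93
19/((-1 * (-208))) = 19/208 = 0.09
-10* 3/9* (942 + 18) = -3200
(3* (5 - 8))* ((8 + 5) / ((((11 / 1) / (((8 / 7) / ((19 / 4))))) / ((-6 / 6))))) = 3744 / 1463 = 2.56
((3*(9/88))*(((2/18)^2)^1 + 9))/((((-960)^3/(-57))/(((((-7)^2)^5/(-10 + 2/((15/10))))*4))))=-391793170363/16868966400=-23.23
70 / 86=35 / 43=0.81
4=4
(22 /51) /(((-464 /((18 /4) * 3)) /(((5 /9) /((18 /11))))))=-605 /141984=-0.00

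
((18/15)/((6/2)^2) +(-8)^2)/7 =962/105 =9.16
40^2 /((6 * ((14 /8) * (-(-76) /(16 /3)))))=12800 /1197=10.69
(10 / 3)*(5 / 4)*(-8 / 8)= -25 / 6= -4.17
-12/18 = -2/3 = -0.67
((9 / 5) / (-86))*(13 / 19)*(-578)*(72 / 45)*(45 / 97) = 2434536 / 396245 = 6.14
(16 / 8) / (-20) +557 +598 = 11549 / 10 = 1154.90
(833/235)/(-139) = -833/32665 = -0.03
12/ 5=2.40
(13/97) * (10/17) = 0.08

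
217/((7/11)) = 341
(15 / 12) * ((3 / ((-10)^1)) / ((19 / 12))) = -9 / 38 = -0.24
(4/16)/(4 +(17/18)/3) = 27/466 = 0.06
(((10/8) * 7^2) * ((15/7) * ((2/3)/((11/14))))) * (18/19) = 22050/209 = 105.50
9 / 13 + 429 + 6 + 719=15011 / 13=1154.69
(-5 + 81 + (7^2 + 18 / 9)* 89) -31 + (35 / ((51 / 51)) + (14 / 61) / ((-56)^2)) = 63114017 / 13664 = 4619.00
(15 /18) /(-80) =-1 /96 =-0.01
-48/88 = -6/11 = -0.55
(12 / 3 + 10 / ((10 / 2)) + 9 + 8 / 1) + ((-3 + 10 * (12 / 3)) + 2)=62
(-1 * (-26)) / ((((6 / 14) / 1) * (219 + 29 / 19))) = 0.28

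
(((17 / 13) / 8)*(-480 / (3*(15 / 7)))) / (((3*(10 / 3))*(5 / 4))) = -952 / 975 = -0.98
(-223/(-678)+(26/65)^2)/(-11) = -8287/186450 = -0.04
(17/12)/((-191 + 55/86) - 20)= -731/108546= -0.01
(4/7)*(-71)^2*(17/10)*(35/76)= 85697/38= 2255.18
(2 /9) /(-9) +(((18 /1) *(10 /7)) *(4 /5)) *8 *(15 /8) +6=178348 /567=314.55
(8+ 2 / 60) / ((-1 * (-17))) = 241 / 510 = 0.47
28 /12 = 7 /3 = 2.33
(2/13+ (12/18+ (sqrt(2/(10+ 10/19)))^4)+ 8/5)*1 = 958079/390000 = 2.46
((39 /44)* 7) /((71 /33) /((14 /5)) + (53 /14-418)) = -5733 /382024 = -0.02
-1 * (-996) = 996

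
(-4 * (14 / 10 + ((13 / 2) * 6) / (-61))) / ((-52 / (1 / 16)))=29 / 7930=0.00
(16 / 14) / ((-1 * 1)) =-8 / 7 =-1.14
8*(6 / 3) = 16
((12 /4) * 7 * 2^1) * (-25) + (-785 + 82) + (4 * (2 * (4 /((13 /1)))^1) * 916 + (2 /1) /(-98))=319614 /637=501.75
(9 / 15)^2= 0.36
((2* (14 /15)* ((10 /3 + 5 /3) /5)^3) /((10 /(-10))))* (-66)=616 /5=123.20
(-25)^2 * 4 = 2500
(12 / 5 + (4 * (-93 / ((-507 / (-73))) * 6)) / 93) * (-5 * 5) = 4460 / 169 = 26.39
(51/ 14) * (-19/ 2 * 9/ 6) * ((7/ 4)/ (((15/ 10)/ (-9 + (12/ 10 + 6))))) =8721/ 80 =109.01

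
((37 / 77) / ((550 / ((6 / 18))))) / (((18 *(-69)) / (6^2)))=-37 / 4383225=-0.00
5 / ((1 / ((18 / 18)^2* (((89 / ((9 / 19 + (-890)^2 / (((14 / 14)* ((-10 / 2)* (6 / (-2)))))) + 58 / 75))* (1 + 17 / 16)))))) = 2325125 / 133780048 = 0.02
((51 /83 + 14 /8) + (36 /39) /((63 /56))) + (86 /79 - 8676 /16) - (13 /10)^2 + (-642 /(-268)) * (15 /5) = -912321217229 /1713344100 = -532.48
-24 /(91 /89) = -2136 /91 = -23.47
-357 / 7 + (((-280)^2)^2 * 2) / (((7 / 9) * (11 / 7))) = 110638079439 / 11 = 10058007221.73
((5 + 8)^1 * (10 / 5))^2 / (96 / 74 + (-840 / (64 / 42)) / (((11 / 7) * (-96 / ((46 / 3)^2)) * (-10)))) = -52825344 / 6612163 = -7.99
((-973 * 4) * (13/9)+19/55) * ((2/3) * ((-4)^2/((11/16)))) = -1424695808/16335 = -87217.37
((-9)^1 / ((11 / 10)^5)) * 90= -81000000 / 161051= -502.95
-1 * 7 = -7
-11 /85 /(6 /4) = -22 /255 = -0.09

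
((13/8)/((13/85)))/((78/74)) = 3145/312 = 10.08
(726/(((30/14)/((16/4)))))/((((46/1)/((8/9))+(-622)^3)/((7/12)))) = -47432/14438507775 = -0.00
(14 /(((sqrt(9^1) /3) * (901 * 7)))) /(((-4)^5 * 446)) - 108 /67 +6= 60489074621 /13784925184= 4.39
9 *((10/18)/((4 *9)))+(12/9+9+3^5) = 253.47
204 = 204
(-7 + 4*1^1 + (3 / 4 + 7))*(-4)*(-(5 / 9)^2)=475 / 81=5.86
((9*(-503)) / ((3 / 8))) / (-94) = 6036 / 47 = 128.43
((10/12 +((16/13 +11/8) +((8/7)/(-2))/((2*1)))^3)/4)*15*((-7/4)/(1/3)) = -231289622805/881893376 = -262.26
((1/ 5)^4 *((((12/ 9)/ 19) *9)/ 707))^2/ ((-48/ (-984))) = 2952/ 70486519140625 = 0.00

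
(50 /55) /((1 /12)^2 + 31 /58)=41760 /24871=1.68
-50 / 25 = -2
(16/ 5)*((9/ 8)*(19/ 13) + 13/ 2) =1694/ 65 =26.06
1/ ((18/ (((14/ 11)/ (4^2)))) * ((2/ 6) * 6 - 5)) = -0.00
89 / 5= 17.80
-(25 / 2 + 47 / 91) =-2369 / 182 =-13.02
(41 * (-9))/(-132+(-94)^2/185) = 68265/15584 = 4.38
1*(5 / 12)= 5 / 12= 0.42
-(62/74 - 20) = 709/37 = 19.16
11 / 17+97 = 1660 / 17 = 97.65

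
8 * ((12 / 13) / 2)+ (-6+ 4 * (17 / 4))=191 / 13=14.69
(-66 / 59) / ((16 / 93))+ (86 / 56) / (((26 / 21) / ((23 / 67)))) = -1249023 / 205556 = -6.08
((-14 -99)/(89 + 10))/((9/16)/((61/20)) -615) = 27572/14851485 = 0.00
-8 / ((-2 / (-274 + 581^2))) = 1349148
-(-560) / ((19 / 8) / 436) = 1953280 / 19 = 102804.21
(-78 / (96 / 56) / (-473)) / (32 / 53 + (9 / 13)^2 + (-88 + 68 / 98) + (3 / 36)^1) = -239635578 / 214587551783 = -0.00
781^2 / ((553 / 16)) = 9759376 / 553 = 17648.06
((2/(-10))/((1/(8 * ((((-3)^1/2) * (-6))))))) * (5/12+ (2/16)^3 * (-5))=-375/64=-5.86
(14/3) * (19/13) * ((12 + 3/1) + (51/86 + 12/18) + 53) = 2376577/5031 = 472.39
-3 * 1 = -3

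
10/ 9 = 1.11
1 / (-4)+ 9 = 35 / 4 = 8.75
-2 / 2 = -1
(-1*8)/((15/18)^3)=-1728/125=-13.82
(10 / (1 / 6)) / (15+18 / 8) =80 / 23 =3.48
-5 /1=-5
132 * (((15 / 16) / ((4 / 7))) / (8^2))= 3465 / 1024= 3.38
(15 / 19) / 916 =15 / 17404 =0.00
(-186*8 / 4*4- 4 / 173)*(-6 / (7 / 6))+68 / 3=7675.36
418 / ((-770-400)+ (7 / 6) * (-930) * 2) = -209 / 1670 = -0.13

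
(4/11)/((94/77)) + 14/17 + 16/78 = 41336/31161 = 1.33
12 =12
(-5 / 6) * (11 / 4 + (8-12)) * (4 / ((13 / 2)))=25 / 39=0.64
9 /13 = 0.69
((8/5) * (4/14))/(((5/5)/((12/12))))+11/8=513/280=1.83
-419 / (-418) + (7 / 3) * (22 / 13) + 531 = 8737075 / 16302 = 535.95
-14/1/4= -7/2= -3.50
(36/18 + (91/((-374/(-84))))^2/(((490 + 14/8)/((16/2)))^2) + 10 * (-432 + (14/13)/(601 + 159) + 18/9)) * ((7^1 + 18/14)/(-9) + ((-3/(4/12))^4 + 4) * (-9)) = 1039158683557501929797/4092079443738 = 253943917.23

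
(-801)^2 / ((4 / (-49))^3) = -75483716049 / 64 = -1179433063.27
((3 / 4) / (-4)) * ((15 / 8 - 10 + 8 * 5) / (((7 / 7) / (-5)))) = 3825 / 128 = 29.88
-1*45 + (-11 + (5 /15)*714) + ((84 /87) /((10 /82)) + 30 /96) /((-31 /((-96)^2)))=-10179478 /4495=-2264.62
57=57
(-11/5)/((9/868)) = -9548/45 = -212.18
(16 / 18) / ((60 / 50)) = 20 / 27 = 0.74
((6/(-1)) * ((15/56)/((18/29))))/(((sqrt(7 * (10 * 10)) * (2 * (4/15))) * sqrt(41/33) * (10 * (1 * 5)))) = -87 * sqrt(9471)/2571520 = -0.00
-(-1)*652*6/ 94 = 1956/ 47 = 41.62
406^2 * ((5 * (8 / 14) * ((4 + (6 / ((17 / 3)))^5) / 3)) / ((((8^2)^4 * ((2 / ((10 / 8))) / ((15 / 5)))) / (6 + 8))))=1949442226025 / 1488827973632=1.31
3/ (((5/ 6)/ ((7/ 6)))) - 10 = -29/ 5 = -5.80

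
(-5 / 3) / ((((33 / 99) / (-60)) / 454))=136200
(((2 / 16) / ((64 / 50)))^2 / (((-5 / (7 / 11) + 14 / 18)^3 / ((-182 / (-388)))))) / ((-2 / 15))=213321346875 / 2255881238478848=0.00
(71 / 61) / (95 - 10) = 71 / 5185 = 0.01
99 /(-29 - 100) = -33 /43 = -0.77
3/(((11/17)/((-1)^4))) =51/11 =4.64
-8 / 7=-1.14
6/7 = 0.86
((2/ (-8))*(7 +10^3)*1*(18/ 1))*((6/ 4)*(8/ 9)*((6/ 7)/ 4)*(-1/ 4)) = 323.68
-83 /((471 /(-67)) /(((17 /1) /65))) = 94537 /30615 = 3.09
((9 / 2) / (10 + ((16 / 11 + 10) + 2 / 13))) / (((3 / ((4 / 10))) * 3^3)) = 143 / 139050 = 0.00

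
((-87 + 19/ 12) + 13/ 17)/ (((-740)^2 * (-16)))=17269/ 1787366400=0.00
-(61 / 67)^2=-3721 / 4489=-0.83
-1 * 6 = -6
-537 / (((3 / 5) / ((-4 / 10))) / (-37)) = -13246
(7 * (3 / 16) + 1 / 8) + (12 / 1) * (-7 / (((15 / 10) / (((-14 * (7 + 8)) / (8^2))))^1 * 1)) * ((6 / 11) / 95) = 8335 / 3344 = 2.49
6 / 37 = 0.16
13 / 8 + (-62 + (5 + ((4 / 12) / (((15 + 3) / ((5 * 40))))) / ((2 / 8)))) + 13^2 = 27743 / 216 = 128.44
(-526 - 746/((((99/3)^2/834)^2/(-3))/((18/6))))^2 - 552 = 2495153711376892/214358881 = 11640076.21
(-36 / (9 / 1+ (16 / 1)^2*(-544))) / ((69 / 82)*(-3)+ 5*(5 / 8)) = 11808 / 27433235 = 0.00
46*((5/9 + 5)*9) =2300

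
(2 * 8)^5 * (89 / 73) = 93323264 / 73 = 1278400.88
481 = 481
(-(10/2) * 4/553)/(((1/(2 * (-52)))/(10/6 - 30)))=-106.57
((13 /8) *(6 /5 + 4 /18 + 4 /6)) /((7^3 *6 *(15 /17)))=10387 /5556600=0.00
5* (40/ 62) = 100/ 31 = 3.23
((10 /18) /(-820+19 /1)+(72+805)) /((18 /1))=48.72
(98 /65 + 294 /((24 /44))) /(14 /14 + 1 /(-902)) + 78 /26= 31865661 /58565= 544.11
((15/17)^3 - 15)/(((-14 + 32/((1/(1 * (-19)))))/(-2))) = -70320/1527943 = -0.05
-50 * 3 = -150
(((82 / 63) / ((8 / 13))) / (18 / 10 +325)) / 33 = 0.00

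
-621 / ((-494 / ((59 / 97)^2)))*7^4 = 5190244101 / 4648046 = 1116.65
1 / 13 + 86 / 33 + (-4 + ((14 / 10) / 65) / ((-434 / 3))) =-67373 / 51150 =-1.32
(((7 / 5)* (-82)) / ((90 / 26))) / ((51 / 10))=-14924 / 2295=-6.50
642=642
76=76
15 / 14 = 1.07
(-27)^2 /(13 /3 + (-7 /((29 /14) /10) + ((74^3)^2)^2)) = 63423 /2345848113185108252452349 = 0.00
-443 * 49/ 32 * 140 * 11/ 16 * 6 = -25071585/ 64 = -391743.52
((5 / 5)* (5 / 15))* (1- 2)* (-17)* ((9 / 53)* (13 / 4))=663 / 212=3.13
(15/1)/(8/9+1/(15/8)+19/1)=675/919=0.73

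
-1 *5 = -5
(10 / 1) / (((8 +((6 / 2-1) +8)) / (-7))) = -35 / 9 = -3.89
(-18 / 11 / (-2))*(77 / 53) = 63 / 53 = 1.19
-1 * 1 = -1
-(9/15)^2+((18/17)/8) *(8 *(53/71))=12987/30175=0.43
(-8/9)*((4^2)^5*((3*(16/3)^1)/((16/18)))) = -16777216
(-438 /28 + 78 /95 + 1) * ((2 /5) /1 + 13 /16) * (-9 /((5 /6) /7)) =48145077 /38000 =1266.98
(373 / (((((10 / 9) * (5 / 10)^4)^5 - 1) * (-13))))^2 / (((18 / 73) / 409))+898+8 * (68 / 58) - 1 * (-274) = 25077823953586870226820033876 / 18348825226204758993149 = 1366726.41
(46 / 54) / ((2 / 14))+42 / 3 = 539 / 27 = 19.96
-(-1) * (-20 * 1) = -20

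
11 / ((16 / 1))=11 / 16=0.69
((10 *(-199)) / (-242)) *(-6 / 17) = -5970 / 2057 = -2.90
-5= -5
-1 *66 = -66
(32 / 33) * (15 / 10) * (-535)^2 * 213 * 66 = 5852728800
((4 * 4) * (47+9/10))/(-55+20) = -3832/175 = -21.90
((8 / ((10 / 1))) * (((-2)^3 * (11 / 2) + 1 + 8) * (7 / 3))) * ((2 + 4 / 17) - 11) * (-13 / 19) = -379652 / 969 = -391.80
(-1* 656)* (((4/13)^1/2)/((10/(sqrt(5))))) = -656* sqrt(5)/65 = -22.57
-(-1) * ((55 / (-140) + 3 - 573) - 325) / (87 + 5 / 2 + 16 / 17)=-142069 / 14350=-9.90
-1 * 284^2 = -80656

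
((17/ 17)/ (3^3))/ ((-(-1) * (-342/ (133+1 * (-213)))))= 40/ 4617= 0.01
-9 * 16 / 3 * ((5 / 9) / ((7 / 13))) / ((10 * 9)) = -0.55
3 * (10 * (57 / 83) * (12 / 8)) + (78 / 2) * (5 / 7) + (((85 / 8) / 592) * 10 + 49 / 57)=4689569957 / 78421056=59.80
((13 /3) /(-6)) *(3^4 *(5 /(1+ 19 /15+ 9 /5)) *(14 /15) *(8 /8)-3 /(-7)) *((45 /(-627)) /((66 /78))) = 11230895 /1963346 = 5.72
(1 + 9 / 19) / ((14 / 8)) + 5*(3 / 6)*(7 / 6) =857 / 228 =3.76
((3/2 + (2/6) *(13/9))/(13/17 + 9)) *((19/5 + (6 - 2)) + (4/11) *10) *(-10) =-1144151/49302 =-23.21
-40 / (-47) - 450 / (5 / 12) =-50720 / 47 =-1079.15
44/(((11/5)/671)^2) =4093100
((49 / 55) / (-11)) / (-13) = 49 / 7865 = 0.01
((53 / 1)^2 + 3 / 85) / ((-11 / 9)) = -2148912 / 935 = -2298.30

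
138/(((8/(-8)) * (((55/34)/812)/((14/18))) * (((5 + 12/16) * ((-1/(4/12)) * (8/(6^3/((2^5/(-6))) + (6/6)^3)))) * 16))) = -1908403/1980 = -963.84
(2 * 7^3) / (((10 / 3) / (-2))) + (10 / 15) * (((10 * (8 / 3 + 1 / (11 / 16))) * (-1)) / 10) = -205102 / 495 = -414.35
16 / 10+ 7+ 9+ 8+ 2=27.60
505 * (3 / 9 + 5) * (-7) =-56560 / 3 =-18853.33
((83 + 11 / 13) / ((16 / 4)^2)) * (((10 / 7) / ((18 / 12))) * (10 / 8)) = 6.24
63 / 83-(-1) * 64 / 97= 11423 / 8051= 1.42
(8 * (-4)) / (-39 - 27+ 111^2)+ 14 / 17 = 171026 / 208335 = 0.82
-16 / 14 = -8 / 7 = -1.14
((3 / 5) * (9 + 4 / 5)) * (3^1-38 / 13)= 147 / 325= 0.45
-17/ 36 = -0.47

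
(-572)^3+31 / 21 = -3930134177 / 21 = -187149246.52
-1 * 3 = -3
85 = 85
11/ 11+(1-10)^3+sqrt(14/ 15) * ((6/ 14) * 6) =-728+6 * sqrt(210)/ 35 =-725.52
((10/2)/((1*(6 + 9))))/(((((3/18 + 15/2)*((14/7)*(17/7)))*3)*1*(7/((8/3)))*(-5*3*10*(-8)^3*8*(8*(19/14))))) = 7/41079398400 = 0.00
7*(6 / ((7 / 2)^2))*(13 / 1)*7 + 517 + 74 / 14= 5840 / 7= 834.29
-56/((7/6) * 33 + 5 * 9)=-0.67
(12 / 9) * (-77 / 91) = -44 / 39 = -1.13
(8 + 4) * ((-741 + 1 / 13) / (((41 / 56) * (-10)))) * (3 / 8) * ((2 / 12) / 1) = 202272 / 2665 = 75.90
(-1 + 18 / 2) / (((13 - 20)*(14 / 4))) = -16 / 49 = -0.33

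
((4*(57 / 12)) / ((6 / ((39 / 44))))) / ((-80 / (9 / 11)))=-2223 / 77440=-0.03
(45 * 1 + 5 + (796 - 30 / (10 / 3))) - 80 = 757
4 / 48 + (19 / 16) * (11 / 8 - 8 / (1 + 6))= 965 / 2688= 0.36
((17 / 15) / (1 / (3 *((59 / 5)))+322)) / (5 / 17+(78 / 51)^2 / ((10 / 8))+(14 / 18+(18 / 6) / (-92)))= 240009876 / 198492006623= 0.00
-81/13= -6.23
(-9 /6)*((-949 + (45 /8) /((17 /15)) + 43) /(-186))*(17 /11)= -122541 /10912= -11.23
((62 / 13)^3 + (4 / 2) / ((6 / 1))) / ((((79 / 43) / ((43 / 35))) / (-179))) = -237366112751 / 18224115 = -13024.84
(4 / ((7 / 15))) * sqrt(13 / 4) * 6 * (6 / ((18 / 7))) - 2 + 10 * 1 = 8 + 60 * sqrt(13) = 224.33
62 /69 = 0.90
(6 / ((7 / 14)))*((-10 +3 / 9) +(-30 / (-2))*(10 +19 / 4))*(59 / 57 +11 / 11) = 294524 / 57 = 5167.09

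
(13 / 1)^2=169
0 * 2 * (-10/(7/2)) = 0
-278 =-278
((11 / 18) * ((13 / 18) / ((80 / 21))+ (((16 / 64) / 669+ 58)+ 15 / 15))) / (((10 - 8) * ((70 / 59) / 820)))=24083779291 / 1926720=12499.89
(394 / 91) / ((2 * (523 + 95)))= 197 / 56238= 0.00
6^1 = 6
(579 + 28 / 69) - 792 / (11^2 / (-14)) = 671.04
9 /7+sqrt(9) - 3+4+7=86 /7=12.29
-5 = -5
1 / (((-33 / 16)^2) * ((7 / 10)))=2560 / 7623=0.34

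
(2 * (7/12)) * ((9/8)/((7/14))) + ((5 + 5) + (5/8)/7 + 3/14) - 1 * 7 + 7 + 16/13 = 2577/182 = 14.16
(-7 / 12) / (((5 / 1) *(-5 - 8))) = 7 / 780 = 0.01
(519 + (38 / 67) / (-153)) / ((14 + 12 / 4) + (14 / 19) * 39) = 101084389 / 8908119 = 11.35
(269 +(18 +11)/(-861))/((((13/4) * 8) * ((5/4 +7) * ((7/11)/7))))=463160/33579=13.79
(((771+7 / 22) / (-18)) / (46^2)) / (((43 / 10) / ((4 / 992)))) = -84845 / 4467874752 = -0.00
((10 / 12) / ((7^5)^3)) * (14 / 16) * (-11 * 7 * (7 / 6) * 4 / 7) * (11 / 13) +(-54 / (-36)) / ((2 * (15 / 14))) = 317408398090307 / 453440568704760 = 0.70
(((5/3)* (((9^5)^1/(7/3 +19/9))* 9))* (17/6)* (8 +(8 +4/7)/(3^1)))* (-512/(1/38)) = -834932074752/7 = -119276010678.86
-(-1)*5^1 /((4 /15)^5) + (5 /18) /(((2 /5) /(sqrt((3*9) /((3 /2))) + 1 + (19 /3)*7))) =25*sqrt(2) /12 + 103386025 /27648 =3742.31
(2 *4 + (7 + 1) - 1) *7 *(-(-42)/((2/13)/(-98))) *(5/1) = -14045850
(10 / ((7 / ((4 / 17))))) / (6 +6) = 10 / 357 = 0.03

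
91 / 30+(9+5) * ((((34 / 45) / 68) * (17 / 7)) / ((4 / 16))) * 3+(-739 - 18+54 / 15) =-4475 / 6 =-745.83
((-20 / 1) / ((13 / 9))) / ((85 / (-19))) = 684 / 221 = 3.10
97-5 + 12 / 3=96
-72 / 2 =-36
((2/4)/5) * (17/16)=17/160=0.11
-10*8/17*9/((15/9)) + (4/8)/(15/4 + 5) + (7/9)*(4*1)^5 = 4129186/5355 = 771.09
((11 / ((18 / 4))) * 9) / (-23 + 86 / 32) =-352 / 325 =-1.08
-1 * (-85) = 85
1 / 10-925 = -9249 / 10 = -924.90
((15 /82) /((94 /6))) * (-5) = -225 /3854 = -0.06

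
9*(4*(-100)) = -3600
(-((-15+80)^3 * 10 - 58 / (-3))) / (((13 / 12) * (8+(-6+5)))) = -32955232 / 91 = -362145.41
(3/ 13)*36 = 108/ 13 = 8.31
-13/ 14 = -0.93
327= 327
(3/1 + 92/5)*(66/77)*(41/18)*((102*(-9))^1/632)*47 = -31546917/11060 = -2852.34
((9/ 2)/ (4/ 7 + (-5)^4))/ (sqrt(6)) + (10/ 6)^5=21*sqrt(6)/ 17516 + 3125/ 243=12.86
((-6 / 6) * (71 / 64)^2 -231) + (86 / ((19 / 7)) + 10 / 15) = -46666345 / 233472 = -199.88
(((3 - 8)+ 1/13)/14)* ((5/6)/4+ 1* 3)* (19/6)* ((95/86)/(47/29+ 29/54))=-3454770/1888861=-1.83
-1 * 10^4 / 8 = -1250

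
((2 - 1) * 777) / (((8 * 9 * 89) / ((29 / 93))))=7511 / 198648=0.04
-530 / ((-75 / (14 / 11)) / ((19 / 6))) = 14098 / 495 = 28.48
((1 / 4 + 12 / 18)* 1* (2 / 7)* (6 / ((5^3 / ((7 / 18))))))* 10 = 11 / 225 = 0.05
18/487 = 0.04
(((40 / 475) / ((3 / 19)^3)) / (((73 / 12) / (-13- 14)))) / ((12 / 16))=-46208 / 365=-126.60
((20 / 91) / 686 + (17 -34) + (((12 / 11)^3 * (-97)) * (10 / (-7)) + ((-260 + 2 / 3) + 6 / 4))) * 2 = -23662820947 / 124633509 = -189.86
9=9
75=75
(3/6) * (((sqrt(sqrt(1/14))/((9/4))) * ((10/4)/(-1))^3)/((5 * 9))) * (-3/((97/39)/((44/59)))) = 0.04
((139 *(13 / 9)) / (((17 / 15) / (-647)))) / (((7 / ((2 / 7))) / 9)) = -35073870 / 833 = -42105.49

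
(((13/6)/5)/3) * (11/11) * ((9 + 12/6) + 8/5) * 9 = 819/50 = 16.38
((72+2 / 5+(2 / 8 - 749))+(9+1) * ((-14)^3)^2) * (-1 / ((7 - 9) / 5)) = 1505893673 / 8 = 188236709.12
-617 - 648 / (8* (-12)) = -2441 / 4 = -610.25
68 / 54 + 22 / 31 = 1648 / 837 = 1.97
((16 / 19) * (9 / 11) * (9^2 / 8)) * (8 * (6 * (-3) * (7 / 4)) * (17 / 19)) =-6246072 / 3971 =-1572.92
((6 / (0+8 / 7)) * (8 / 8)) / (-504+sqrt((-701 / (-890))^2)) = -9345 / 895718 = -0.01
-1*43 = -43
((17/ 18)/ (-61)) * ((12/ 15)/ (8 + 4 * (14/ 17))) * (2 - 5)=289/ 87840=0.00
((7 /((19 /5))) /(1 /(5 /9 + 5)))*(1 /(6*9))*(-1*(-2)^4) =-14000 /4617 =-3.03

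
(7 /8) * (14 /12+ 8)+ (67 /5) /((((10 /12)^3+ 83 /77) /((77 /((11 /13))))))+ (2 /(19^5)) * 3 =12183630602285903 /16373749379280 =744.10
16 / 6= 8 / 3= 2.67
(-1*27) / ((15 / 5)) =-9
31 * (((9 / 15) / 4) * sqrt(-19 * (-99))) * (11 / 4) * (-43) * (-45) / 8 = 134143.93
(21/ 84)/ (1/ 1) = 1/ 4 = 0.25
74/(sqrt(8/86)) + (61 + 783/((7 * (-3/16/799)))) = -3336197/7 + 37 * sqrt(43) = -476356.95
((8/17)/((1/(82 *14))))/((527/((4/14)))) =2624/8959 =0.29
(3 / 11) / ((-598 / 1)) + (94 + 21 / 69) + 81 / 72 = 2510925 / 26312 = 95.43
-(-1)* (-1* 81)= -81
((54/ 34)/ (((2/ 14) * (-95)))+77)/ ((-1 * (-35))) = 17738/ 8075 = 2.20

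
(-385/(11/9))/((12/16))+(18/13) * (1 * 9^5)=1057422/13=81340.15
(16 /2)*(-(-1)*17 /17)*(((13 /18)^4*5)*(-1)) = -142805 /13122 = -10.88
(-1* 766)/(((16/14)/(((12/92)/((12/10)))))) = -13405/184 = -72.85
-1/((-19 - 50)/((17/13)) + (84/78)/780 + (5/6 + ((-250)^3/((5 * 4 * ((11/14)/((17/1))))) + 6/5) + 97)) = 474045/8012954628434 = 0.00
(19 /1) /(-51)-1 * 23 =-1192 /51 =-23.37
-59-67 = -126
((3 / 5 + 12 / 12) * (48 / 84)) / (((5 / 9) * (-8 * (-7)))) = 36 / 1225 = 0.03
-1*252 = -252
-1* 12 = -12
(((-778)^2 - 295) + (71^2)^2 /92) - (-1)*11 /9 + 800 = 882004.15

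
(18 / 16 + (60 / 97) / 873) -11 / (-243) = 21418435 / 18291096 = 1.17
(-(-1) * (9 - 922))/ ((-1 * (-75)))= -913/ 75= -12.17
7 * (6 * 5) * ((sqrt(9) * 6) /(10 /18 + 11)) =327.12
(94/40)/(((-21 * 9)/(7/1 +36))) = -2021/3780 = -0.53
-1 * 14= -14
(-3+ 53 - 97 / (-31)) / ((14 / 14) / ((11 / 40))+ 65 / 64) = 1159488 / 101525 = 11.42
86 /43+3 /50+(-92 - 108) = -9897 /50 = -197.94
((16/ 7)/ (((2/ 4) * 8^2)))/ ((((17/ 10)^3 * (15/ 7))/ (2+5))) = 700/ 14739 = 0.05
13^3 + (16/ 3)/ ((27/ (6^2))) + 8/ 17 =337301/ 153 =2204.58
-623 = -623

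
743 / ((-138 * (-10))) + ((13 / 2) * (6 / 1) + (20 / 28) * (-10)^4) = 69381941 / 9660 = 7182.40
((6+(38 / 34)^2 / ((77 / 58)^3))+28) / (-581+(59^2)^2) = 455632869 / 159866416796086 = 0.00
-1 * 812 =-812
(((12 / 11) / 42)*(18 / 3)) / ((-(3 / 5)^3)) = -500 / 693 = -0.72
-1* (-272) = 272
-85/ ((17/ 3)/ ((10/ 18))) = -25/ 3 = -8.33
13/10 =1.30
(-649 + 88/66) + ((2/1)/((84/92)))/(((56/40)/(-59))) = -739.98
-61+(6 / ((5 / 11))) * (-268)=-17993 / 5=-3598.60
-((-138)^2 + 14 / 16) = -152359 / 8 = -19044.88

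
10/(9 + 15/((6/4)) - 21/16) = 160/283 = 0.57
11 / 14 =0.79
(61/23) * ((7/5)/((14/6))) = 183/115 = 1.59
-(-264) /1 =264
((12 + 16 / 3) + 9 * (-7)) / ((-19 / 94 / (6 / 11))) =25756 / 209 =123.23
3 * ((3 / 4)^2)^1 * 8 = 13.50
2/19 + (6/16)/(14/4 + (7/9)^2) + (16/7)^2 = 100941/18620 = 5.42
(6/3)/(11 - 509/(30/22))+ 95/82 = 256885/222794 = 1.15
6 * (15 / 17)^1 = 90 / 17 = 5.29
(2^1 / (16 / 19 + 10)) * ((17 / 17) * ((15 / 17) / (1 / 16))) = 4560 / 1751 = 2.60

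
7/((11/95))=665/11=60.45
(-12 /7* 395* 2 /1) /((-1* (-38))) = -4740 /133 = -35.64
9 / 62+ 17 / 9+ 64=36847 / 558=66.03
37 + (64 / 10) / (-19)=3483 / 95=36.66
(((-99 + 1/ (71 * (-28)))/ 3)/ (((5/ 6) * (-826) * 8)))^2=38735356969/ 1078581199897600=0.00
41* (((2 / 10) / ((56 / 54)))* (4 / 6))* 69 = 25461 / 70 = 363.73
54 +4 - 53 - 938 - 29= -962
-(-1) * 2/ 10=1/ 5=0.20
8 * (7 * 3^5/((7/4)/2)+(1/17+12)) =266024/17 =15648.47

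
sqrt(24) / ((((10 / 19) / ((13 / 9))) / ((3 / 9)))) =4.48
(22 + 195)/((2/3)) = 651/2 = 325.50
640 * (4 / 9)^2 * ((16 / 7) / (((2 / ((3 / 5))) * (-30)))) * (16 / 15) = -131072 / 42525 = -3.08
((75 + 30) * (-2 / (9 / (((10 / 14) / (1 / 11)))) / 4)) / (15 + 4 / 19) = -5225 / 1734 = -3.01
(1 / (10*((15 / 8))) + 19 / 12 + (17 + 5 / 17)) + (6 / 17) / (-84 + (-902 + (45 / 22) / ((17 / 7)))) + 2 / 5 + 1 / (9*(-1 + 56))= 1198804348639 / 62009966700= 19.33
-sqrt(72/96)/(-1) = sqrt(3)/2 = 0.87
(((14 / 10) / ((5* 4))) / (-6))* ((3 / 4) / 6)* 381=-889 / 1600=-0.56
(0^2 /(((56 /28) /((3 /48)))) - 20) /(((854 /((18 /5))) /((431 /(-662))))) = 7758 /141337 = 0.05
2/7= 0.29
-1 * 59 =-59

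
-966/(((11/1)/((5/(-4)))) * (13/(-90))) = -108675/143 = -759.97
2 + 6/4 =7/2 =3.50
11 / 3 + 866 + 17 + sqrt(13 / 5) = sqrt(65) / 5 + 2660 / 3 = 888.28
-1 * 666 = -666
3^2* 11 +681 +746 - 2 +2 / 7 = 10670 / 7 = 1524.29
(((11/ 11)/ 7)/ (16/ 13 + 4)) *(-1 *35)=-65/ 68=-0.96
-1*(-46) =46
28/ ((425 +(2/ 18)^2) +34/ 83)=47061/ 715028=0.07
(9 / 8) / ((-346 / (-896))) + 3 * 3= 2061 / 173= 11.91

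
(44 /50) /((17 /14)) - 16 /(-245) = 16452 /20825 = 0.79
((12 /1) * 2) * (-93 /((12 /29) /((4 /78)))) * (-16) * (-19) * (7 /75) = -7652288 /975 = -7848.50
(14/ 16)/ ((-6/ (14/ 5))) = -49/ 120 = -0.41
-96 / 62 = -48 / 31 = -1.55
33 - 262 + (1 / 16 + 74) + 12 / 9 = -7373 / 48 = -153.60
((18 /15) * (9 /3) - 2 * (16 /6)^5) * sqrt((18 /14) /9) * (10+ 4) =-646612 * sqrt(7) /1215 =-1408.04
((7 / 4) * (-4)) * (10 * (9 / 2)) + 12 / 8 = -627 / 2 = -313.50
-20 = -20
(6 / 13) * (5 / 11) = 30 / 143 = 0.21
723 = 723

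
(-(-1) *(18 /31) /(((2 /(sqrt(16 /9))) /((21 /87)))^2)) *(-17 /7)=-952 /26071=-0.04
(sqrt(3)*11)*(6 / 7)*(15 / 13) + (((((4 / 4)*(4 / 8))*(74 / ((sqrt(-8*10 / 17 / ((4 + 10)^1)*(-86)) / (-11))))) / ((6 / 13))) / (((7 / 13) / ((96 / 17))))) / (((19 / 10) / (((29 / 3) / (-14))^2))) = -115693006*sqrt(25585) / 42875343 + 990*sqrt(3) / 91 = -412.77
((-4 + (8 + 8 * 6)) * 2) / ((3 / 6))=208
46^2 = 2116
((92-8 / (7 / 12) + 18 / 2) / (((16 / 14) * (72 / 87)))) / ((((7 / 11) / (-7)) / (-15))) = 974545 / 64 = 15227.27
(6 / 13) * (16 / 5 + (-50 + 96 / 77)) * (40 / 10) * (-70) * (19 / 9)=1777184 / 143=12427.86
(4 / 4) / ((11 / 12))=12 / 11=1.09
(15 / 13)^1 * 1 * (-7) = -105 / 13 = -8.08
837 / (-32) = -837 / 32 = -26.16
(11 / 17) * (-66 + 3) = -693 / 17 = -40.76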